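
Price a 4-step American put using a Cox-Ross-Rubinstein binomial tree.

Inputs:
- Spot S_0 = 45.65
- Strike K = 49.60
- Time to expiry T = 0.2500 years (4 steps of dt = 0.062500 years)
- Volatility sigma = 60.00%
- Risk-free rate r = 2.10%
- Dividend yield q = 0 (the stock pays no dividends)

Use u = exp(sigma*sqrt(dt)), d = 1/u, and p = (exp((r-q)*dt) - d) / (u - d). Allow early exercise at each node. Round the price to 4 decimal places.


Answer: Price = V(0,0) = 7.9279

Derivation:
dt = T/N = 0.062500
u = exp(sigma*sqrt(dt)) = 1.161834; d = 1/u = 0.860708
p = (exp((r-q)*dt) - d) / (u - d) = 0.466932
Discount per step: exp(-r*dt) = 0.998688
Stock lattice S(k, i) with i counting down-moves:
  k=0: S(0,0) = 45.6500
  k=1: S(1,0) = 53.0377; S(1,1) = 39.2913
  k=2: S(2,0) = 61.6211; S(2,1) = 45.6500; S(2,2) = 33.8184
  k=3: S(3,0) = 71.5935; S(3,1) = 53.0377; S(3,2) = 39.2913; S(3,3) = 29.1077
  k=4: S(4,0) = 83.1797; S(4,1) = 61.6211; S(4,2) = 45.6500; S(4,3) = 33.8184; S(4,4) = 25.0533
Terminal payoffs V(N, i) = max(K - S_T, 0):
  V(4,0) = 0.000000; V(4,1) = 0.000000; V(4,2) = 3.950000; V(4,3) = 15.781648; V(4,4) = 24.546749
Backward induction: V(k, i) = exp(-r*dt) * [p * V(k+1, i) + (1-p) * V(k+1, i+1)]; then take max(V_cont, immediate exercise) for American.
  V(3,0) = exp(-r*dt) * [p*0.000000 + (1-p)*0.000000] = 0.000000; exercise = 0.000000; V(3,0) = max -> 0.000000
  V(3,1) = exp(-r*dt) * [p*0.000000 + (1-p)*3.950000] = 2.102858; exercise = 0.000000; V(3,1) = max -> 2.102858
  V(3,2) = exp(-r*dt) * [p*3.950000 + (1-p)*15.781648] = 10.243624; exercise = 10.308681; V(3,2) = max -> 10.308681
  V(3,3) = exp(-r*dt) * [p*15.781648 + (1-p)*24.546749] = 20.427218; exercise = 20.492275; V(3,3) = max -> 20.492275
  V(2,0) = exp(-r*dt) * [p*0.000000 + (1-p)*2.102858] = 1.119497; exercise = 0.000000; V(2,0) = max -> 1.119497
  V(2,1) = exp(-r*dt) * [p*2.102858 + (1-p)*10.308681] = 6.468627; exercise = 3.950000; V(2,1) = max -> 6.468627
  V(2,2) = exp(-r*dt) * [p*10.308681 + (1-p)*20.492275] = 15.716591; exercise = 15.781648; V(2,2) = max -> 15.781648
  V(1,0) = exp(-r*dt) * [p*1.119497 + (1-p)*6.468627] = 3.965740; exercise = 0.000000; V(1,0) = max -> 3.965740
  V(1,1) = exp(-r*dt) * [p*6.468627 + (1-p)*15.781648] = 11.418108; exercise = 10.308681; V(1,1) = max -> 11.418108
  V(0,0) = exp(-r*dt) * [p*3.965740 + (1-p)*11.418108] = 7.927949; exercise = 3.950000; V(0,0) = max -> 7.927949


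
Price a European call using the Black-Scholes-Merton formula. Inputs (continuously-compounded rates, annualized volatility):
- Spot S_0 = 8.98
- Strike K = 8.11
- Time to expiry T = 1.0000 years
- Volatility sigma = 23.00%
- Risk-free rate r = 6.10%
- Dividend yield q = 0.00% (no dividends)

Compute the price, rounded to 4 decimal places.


Answer: Price = 1.6171

Derivation:
d1 = (ln(S/K) + (r - q + 0.5*sigma^2) * T) / (sigma * sqrt(T)) = 0.82326963
d2 = d1 - sigma * sqrt(T) = 0.59326963
exp(-rT) = 0.94082324; exp(-qT) = 1.00000000
C = S_0 * exp(-qT) * N(d1) - K * exp(-rT) * N(d2)
N(d1) = 0.79482266; N(d2) = 0.72349964
C = 8.9800 * 1.00000000 * 0.79482266 - 8.1100 * 0.94082324 * 0.72349964 = 1.6171


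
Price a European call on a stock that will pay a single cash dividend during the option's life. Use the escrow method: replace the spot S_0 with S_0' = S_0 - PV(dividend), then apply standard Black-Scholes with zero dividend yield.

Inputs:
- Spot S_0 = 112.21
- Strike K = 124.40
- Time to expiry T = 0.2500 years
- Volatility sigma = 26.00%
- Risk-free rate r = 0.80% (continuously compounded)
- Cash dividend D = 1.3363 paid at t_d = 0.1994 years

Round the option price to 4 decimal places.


PV(D) = D * exp(-r * t_d) = 1.3363 * 0.99840607 = 1.33417003
S_0' = S_0 - PV(D) = 112.2100 - 1.33417003 = 110.87582997
d1 = (ln(S_0'/K) + (r + sigma^2/2)*T) / (sigma*sqrt(T)) = -0.80493272
d2 = d1 - sigma*sqrt(T) = -0.93493272
exp(-rT) = 0.99800200
N(d1) = 0.21042925; N(d2) = 0.17491149
C = S_0' * N(d1) - K * exp(-rT) * N(d2) = 110.87582997 * 0.21042925 - 124.4000 * 0.99800200 * 0.17491149 = 1.6160

Answer: Price = 1.6160


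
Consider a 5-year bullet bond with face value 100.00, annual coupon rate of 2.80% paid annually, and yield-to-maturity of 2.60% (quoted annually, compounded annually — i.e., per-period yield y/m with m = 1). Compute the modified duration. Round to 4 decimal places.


Answer: Modified duration = 4.6163

Derivation:
Coupon per period c = face * coupon_rate / m = 2.800000
Periods per year m = 1; per-period yield y/m = 0.026000
Number of cashflows N = 5
Cashflows (t years, CF_t, discount factor 1/(1+y/m)^(m*t), PV):
  t = 1.0000: CF_t = 2.800000, DF = 0.974659, PV = 2.729045
  t = 2.0000: CF_t = 2.800000, DF = 0.949960, PV = 2.659888
  t = 3.0000: CF_t = 2.800000, DF = 0.925887, PV = 2.592483
  t = 4.0000: CF_t = 2.800000, DF = 0.902424, PV = 2.526787
  t = 5.0000: CF_t = 102.800000, DF = 0.879555, PV = 90.418294
Price P = sum_t PV_t = 100.926497
First compute Macaulay numerator sum_t t * PV_t:
  t * PV_t at t = 1.0000: 2.729045
  t * PV_t at t = 2.0000: 5.319776
  t * PV_t at t = 3.0000: 7.777450
  t * PV_t at t = 4.0000: 10.107147
  t * PV_t at t = 5.0000: 452.091472
Macaulay duration D = 478.024889 / 100.926497 = 4.736367
Modified duration = D / (1 + y/m) = 4.736367 / (1 + 0.026000) = 4.616342


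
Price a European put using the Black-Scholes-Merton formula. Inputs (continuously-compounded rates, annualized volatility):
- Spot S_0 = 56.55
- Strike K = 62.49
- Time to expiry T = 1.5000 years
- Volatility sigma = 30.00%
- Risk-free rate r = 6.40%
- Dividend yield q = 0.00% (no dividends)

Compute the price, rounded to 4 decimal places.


Answer: Price = 8.3692

Derivation:
d1 = (ln(S/K) + (r - q + 0.5*sigma^2) * T) / (sigma * sqrt(T)) = 0.17314806
d2 = d1 - sigma * sqrt(T) = -0.19427540
exp(-rT) = 0.90846402; exp(-qT) = 1.00000000
P = K * exp(-rT) * N(-d2) - S_0 * exp(-qT) * N(-d1)
N(-d1) = 0.43126753; N(-d2) = 0.57701988
P = 62.4900 * 0.90846402 * 0.57701988 - 56.5500 * 1.00000000 * 0.43126753 = 8.3692


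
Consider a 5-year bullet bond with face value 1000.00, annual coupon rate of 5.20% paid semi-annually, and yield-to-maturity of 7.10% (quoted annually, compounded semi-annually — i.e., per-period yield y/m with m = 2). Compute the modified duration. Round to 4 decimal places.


Answer: Modified duration = 4.2874

Derivation:
Coupon per period c = face * coupon_rate / m = 26.000000
Periods per year m = 2; per-period yield y/m = 0.035500
Number of cashflows N = 10
Cashflows (t years, CF_t, discount factor 1/(1+y/m)^(m*t), PV):
  t = 0.5000: CF_t = 26.000000, DF = 0.965717, PV = 25.108643
  t = 1.0000: CF_t = 26.000000, DF = 0.932609, PV = 24.247845
  t = 1.5000: CF_t = 26.000000, DF = 0.900637, PV = 23.416557
  t = 2.0000: CF_t = 26.000000, DF = 0.869760, PV = 22.613768
  t = 2.5000: CF_t = 26.000000, DF = 0.839942, PV = 21.838501
  t = 3.0000: CF_t = 26.000000, DF = 0.811147, PV = 21.089813
  t = 3.5000: CF_t = 26.000000, DF = 0.783338, PV = 20.366792
  t = 4.0000: CF_t = 26.000000, DF = 0.756483, PV = 19.668558
  t = 4.5000: CF_t = 26.000000, DF = 0.730549, PV = 18.994262
  t = 5.0000: CF_t = 1026.000000, DF = 0.705503, PV = 723.846249
Price P = sum_t PV_t = 921.190988
First compute Macaulay numerator sum_t t * PV_t:
  t * PV_t at t = 0.5000: 12.554322
  t * PV_t at t = 1.0000: 24.247845
  t * PV_t at t = 1.5000: 35.124835
  t * PV_t at t = 2.0000: 45.227536
  t * PV_t at t = 2.5000: 54.596253
  t * PV_t at t = 3.0000: 63.269439
  t * PV_t at t = 3.5000: 71.283772
  t * PV_t at t = 4.0000: 78.674232
  t * PV_t at t = 4.5000: 85.474178
  t * PV_t at t = 5.0000: 3619.231247
Macaulay duration D = 4089.683659 / 921.190988 = 4.439561
Modified duration = D / (1 + y/m) = 4.439561 / (1 + 0.035500) = 4.287360


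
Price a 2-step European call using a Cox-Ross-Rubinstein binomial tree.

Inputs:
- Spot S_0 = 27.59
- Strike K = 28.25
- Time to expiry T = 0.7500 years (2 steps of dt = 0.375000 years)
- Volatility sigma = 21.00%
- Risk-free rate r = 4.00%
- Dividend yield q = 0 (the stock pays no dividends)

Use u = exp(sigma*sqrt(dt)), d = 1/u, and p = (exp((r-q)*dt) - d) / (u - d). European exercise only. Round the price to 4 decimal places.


dt = T/N = 0.375000
u = exp(sigma*sqrt(dt)) = 1.137233; d = 1/u = 0.879327
p = (exp((r-q)*dt) - d) / (u - d) = 0.526494
Discount per step: exp(-r*dt) = 0.985112
Stock lattice S(k, i) with i counting down-moves:
  k=0: S(0,0) = 27.5900
  k=1: S(1,0) = 31.3763; S(1,1) = 24.2606
  k=2: S(2,0) = 35.6821; S(2,1) = 27.5900; S(2,2) = 21.3330
Terminal payoffs V(N, i) = max(S_T - K, 0):
  V(2,0) = 7.432123; V(2,1) = 0.000000; V(2,2) = 0.000000
Backward induction: V(k, i) = exp(-r*dt) * [p * V(k+1, i) + (1-p) * V(k+1, i+1)].
  V(1,0) = exp(-r*dt) * [p*7.432123 + (1-p)*0.000000] = 3.854710
  V(1,1) = exp(-r*dt) * [p*0.000000 + (1-p)*0.000000] = 0.000000
  V(0,0) = exp(-r*dt) * [p*3.854710 + (1-p)*0.000000] = 1.999266

Answer: Price = V(0,0) = 1.9993


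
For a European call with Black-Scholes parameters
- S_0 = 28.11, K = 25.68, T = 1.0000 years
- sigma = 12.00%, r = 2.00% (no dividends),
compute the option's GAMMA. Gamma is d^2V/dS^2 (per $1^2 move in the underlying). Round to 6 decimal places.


d1 = 0.9801075508; d2 = 0.8601075508
phi(d1) = 0.2467834768; exp(-qT) = 1.0000000000; exp(-rT) = 0.9801986733
Gamma = exp(-qT) * phi(d1) / (S * sigma * sqrt(T)) = 1.0000000000 * 0.2467834768 / (28.1100 * 0.1200 * 1.0000000000) = 0.073160

Answer: Gamma = 0.073160


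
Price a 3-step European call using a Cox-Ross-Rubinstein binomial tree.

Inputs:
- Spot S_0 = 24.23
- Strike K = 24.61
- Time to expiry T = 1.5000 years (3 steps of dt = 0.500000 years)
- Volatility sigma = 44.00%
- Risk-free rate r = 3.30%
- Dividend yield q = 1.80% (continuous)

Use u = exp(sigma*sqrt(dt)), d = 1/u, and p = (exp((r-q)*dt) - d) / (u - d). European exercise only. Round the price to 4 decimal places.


dt = T/N = 0.500000
u = exp(sigma*sqrt(dt)) = 1.364963; d = 1/u = 0.732621
p = (exp((r-q)*dt) - d) / (u - d) = 0.434745
Discount per step: exp(-r*dt) = 0.983635
Stock lattice S(k, i) with i counting down-moves:
  k=0: S(0,0) = 24.2300
  k=1: S(1,0) = 33.0730; S(1,1) = 17.7514
  k=2: S(2,0) = 45.1435; S(2,1) = 24.2300; S(2,2) = 13.0050
  k=3: S(3,0) = 61.6191; S(3,1) = 33.0730; S(3,2) = 17.7514; S(3,3) = 9.5278
Terminal payoffs V(N, i) = max(S_T - K, 0):
  V(3,0) = 37.009137; V(3,1) = 8.463042; V(3,2) = 0.000000; V(3,3) = 0.000000
Backward induction: V(k, i) = exp(-r*dt) * [p * V(k+1, i) + (1-p) * V(k+1, i+1)].
  V(2,0) = exp(-r*dt) * [p*37.009137 + (1-p)*8.463042] = 20.531729
  V(2,1) = exp(-r*dt) * [p*8.463042 + (1-p)*0.000000] = 3.619055
  V(2,2) = exp(-r*dt) * [p*0.000000 + (1-p)*0.000000] = 0.000000
  V(1,0) = exp(-r*dt) * [p*20.531729 + (1-p)*3.619055] = 10.792206
  V(1,1) = exp(-r*dt) * [p*3.619055 + (1-p)*0.000000] = 1.547618
  V(0,0) = exp(-r*dt) * [p*10.792206 + (1-p)*1.547618] = 5.475560

Answer: Price = V(0,0) = 5.4756


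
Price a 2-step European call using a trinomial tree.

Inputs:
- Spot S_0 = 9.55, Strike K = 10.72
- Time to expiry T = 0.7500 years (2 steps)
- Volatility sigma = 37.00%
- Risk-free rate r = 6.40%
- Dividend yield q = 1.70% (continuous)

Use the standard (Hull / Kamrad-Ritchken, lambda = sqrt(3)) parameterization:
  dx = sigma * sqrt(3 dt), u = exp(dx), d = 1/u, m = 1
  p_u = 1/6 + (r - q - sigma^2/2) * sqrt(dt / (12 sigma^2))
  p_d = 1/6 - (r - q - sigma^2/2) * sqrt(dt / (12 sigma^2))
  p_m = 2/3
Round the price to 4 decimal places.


dt = T/N = 0.375000; dx = sigma*sqrt(3*dt) = 0.392444
u = exp(dx) = 1.480595; d = 1/u = 0.675404
p_u = 0.156418, p_m = 0.666667, p_d = 0.176915
Discount per step: exp(-r*dt) = 0.976286
Stock lattice S(k, j) with j the centered position index:
  k=0: S(0,+0) = 9.5500
  k=1: S(1,-1) = 6.4501; S(1,+0) = 9.5500; S(1,+1) = 14.1397
  k=2: S(2,-2) = 4.3564; S(2,-1) = 6.4501; S(2,+0) = 9.5500; S(2,+1) = 14.1397; S(2,+2) = 20.9352
Terminal payoffs V(N, j) = max(S_T - K, 0):
  V(2,-2) = 0.000000; V(2,-1) = 0.000000; V(2,+0) = 0.000000; V(2,+1) = 3.419685; V(2,+2) = 10.215152
Backward induction: V(k, j) = exp(-r*dt) * [p_u * V(k+1, j+1) + p_m * V(k+1, j) + p_d * V(k+1, j-1)]
  V(1,-1) = exp(-r*dt) * [p_u*0.000000 + p_m*0.000000 + p_d*0.000000] = 0.000000
  V(1,+0) = exp(-r*dt) * [p_u*3.419685 + p_m*0.000000 + p_d*0.000000] = 0.522217
  V(1,+1) = exp(-r*dt) * [p_u*10.215152 + p_m*3.419685 + p_d*0.000000] = 3.785673
  V(0,+0) = exp(-r*dt) * [p_u*3.785673 + p_m*0.522217 + p_d*0.000000] = 0.917995

Answer: Price = V(0,0) = 0.9180


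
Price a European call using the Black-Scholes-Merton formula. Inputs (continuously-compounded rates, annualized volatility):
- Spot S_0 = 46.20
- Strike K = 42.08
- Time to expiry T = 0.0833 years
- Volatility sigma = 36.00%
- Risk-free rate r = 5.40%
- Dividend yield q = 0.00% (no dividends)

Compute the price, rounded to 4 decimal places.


Answer: Price = 4.7331

Derivation:
d1 = (ln(S/K) + (r - q + 0.5*sigma^2) * T) / (sigma * sqrt(T)) = 0.99423504
d2 = d1 - sigma * sqrt(T) = 0.89033278
exp(-rT) = 0.99551190; exp(-qT) = 1.00000000
C = S_0 * exp(-qT) * N(d1) - K * exp(-rT) * N(d2)
N(d1) = 0.83994577; N(d2) = 0.81335639
C = 46.2000 * 1.00000000 * 0.83994577 - 42.0800 * 0.99551190 * 0.81335639 = 4.7331


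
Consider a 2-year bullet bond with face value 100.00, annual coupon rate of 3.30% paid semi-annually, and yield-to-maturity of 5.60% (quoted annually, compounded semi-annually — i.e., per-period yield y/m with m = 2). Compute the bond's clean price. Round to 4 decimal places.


Coupon per period c = face * coupon_rate / m = 1.650000
Periods per year m = 2; per-period yield y/m = 0.028000
Number of cashflows N = 4
Cashflows (t years, CF_t, discount factor 1/(1+y/m)^(m*t), PV):
  t = 0.5000: CF_t = 1.650000, DF = 0.972763, PV = 1.605058
  t = 1.0000: CF_t = 1.650000, DF = 0.946267, PV = 1.561341
  t = 1.5000: CF_t = 1.650000, DF = 0.920493, PV = 1.518814
  t = 2.0000: CF_t = 101.650000, DF = 0.895422, PV = 91.019600
Price P = sum_t PV_t = 95.704814

Answer: Price = 95.7048


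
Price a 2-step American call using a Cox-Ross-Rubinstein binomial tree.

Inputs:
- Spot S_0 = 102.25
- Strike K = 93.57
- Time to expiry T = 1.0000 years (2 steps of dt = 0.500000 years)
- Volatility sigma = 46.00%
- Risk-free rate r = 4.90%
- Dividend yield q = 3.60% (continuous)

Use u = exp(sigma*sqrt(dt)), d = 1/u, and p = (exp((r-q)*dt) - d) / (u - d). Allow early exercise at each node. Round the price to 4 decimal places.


dt = T/N = 0.500000
u = exp(sigma*sqrt(dt)) = 1.384403; d = 1/u = 0.722333
p = (exp((r-q)*dt) - d) / (u - d) = 0.429242
Discount per step: exp(-r*dt) = 0.975798
Stock lattice S(k, i) with i counting down-moves:
  k=0: S(0,0) = 102.2500
  k=1: S(1,0) = 141.5552; S(1,1) = 73.8585
  k=2: S(2,0) = 195.9695; S(2,1) = 102.2500; S(2,2) = 53.3505
Terminal payoffs V(N, i) = max(S_T - K, 0):
  V(2,0) = 102.399500; V(2,1) = 8.680000; V(2,2) = 0.000000
Backward induction: V(k, i) = exp(-r*dt) * [p * V(k+1, i) + (1-p) * V(k+1, i+1)]; then take max(V_cont, immediate exercise) for American.
  V(1,0) = exp(-r*dt) * [p*102.399500 + (1-p)*8.680000] = 47.724635; exercise = 47.985224; V(1,0) = max -> 47.985224
  V(1,1) = exp(-r*dt) * [p*8.680000 + (1-p)*0.000000] = 3.635646; exercise = 0.000000; V(1,1) = max -> 3.635646
  V(0,0) = exp(-r*dt) * [p*47.985224 + (1-p)*3.635646] = 22.123617; exercise = 8.680000; V(0,0) = max -> 22.123617

Answer: Price = V(0,0) = 22.1236


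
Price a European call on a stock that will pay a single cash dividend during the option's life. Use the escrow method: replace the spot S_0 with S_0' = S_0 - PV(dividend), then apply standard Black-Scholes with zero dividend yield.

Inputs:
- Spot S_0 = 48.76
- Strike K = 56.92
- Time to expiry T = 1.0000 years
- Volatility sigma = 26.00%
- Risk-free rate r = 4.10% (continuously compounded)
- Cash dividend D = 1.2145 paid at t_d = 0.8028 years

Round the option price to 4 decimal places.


Answer: Price = 2.4855

Derivation:
PV(D) = D * exp(-r * t_d) = 1.2145 * 0.96762100 = 1.17517570
S_0' = S_0 - PV(D) = 48.7600 - 1.17517570 = 47.58482430
d1 = (ln(S_0'/K) + (r + sigma^2/2)*T) / (sigma*sqrt(T)) = -0.40128031
d2 = d1 - sigma*sqrt(T) = -0.66128031
exp(-rT) = 0.95982913
N(d1) = 0.34410688; N(d2) = 0.25421628
C = S_0' * N(d1) - K * exp(-rT) * N(d2) = 47.58482430 * 0.34410688 - 56.9200 * 0.95982913 * 0.25421628 = 2.4855


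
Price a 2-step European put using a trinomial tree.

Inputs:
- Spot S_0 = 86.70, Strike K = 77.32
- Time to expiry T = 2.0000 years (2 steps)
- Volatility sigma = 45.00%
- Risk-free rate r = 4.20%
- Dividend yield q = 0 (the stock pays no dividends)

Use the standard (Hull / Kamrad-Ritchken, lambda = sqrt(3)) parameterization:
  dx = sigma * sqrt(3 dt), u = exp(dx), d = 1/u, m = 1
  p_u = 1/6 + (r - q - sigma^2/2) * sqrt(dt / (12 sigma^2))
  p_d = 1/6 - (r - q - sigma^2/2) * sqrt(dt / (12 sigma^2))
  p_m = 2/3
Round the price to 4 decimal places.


dt = T/N = 1.000000; dx = sigma*sqrt(3*dt) = 0.779423
u = exp(dx) = 2.180214; d = 1/u = 0.458671
p_u = 0.128658, p_m = 0.666667, p_d = 0.204676
Discount per step: exp(-r*dt) = 0.958870
Stock lattice S(k, j) with j the centered position index:
  k=0: S(0,+0) = 86.7000
  k=1: S(1,-1) = 39.7667; S(1,+0) = 86.7000; S(1,+1) = 189.0245
  k=2: S(2,-2) = 18.2398; S(2,-1) = 39.7667; S(2,+0) = 86.7000; S(2,+1) = 189.0245; S(2,+2) = 412.1138
Terminal payoffs V(N, j) = max(K - S_T, 0):
  V(2,-2) = 59.080161; V(2,-1) = 37.553255; V(2,+0) = 0.000000; V(2,+1) = 0.000000; V(2,+2) = 0.000000
Backward induction: V(k, j) = exp(-r*dt) * [p_u * V(k+1, j+1) + p_m * V(k+1, j) + p_d * V(k+1, j-1)]
  V(1,-1) = exp(-r*dt) * [p_u*0.000000 + p_m*37.553255 + p_d*59.080161] = 35.600695
  V(1,+0) = exp(-r*dt) * [p_u*0.000000 + p_m*0.000000 + p_d*37.553255] = 7.370097
  V(1,+1) = exp(-r*dt) * [p_u*0.000000 + p_m*0.000000 + p_d*0.000000] = 0.000000
  V(0,+0) = exp(-r*dt) * [p_u*0.000000 + p_m*7.370097 + p_d*35.600695] = 11.698202

Answer: Price = V(0,0) = 11.6982


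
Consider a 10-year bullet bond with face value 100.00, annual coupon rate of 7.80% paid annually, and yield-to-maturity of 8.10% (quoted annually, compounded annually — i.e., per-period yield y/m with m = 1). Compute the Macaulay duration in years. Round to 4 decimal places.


Coupon per period c = face * coupon_rate / m = 7.800000
Periods per year m = 1; per-period yield y/m = 0.081000
Number of cashflows N = 10
Cashflows (t years, CF_t, discount factor 1/(1+y/m)^(m*t), PV):
  t = 1.0000: CF_t = 7.800000, DF = 0.925069, PV = 7.215541
  t = 2.0000: CF_t = 7.800000, DF = 0.855753, PV = 6.674876
  t = 3.0000: CF_t = 7.800000, DF = 0.791631, PV = 6.174724
  t = 4.0000: CF_t = 7.800000, DF = 0.732314, PV = 5.712048
  t = 5.0000: CF_t = 7.800000, DF = 0.677441, PV = 5.284040
  t = 6.0000: CF_t = 7.800000, DF = 0.626680, PV = 4.888104
  t = 7.0000: CF_t = 7.800000, DF = 0.579722, PV = 4.521835
  t = 8.0000: CF_t = 7.800000, DF = 0.536284, PV = 4.183011
  t = 9.0000: CF_t = 7.800000, DF = 0.496099, PV = 3.869576
  t = 10.0000: CF_t = 107.800000, DF = 0.458926, PV = 49.472268
Price P = sum_t PV_t = 97.996024
Macaulay numerator sum_t t * PV_t:
  t * PV_t at t = 1.0000: 7.215541
  t * PV_t at t = 2.0000: 13.349752
  t * PV_t at t = 3.0000: 18.524171
  t * PV_t at t = 4.0000: 22.848191
  t * PV_t at t = 5.0000: 26.420202
  t * PV_t at t = 6.0000: 29.328624
  t * PV_t at t = 7.0000: 31.652847
  t * PV_t at t = 8.0000: 33.464091
  t * PV_t at t = 9.0000: 34.826182
  t * PV_t at t = 10.0000: 494.722681
Macaulay duration D = (sum_t t * PV_t) / P = 712.352283 / 97.996024 = 7.269196

Answer: Macaulay duration = 7.2692 years


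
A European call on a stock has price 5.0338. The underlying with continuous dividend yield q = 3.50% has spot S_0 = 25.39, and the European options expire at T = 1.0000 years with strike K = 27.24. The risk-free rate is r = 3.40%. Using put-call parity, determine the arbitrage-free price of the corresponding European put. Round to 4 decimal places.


Answer: Put price = 6.8465

Derivation:
Put-call parity: C - P = S_0 * exp(-qT) - K * exp(-rT).
S_0 * exp(-qT) = 25.3900 * 0.96560542 = 24.51672152
K * exp(-rT) = 27.2400 * 0.96657150 = 26.32940779
P = C - S*exp(-qT) + K*exp(-rT)
P = 5.0338 - 24.51672152 + 26.32940779 = 6.8465


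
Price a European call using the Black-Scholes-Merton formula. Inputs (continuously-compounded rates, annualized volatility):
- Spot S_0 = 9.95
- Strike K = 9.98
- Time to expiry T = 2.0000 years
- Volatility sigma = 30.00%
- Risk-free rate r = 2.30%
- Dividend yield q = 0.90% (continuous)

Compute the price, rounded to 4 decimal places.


d1 = (ln(S/K) + (r - q + 0.5*sigma^2) * T) / (sigma * sqrt(T)) = 0.27103276
d2 = d1 - sigma * sqrt(T) = -0.15323131
exp(-rT) = 0.95504196; exp(-qT) = 0.98216103
C = S_0 * exp(-qT) * N(d1) - K * exp(-rT) * N(d2)
N(d1) = 0.60681708; N(d2) = 0.43910793
C = 9.9500 * 0.98216103 * 0.60681708 - 9.9800 * 0.95504196 * 0.43910793 = 1.7448

Answer: Price = 1.7448


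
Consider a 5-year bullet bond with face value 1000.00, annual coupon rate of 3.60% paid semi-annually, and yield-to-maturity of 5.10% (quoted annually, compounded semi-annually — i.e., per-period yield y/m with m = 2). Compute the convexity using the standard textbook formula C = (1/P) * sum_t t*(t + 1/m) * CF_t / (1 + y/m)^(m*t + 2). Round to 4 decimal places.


Answer: Convexity = 23.4125

Derivation:
Coupon per period c = face * coupon_rate / m = 18.000000
Periods per year m = 2; per-period yield y/m = 0.025500
Number of cashflows N = 10
Cashflows (t years, CF_t, discount factor 1/(1+y/m)^(m*t), PV):
  t = 0.5000: CF_t = 18.000000, DF = 0.975134, PV = 17.552413
  t = 1.0000: CF_t = 18.000000, DF = 0.950886, PV = 17.115957
  t = 1.5000: CF_t = 18.000000, DF = 0.927242, PV = 16.690353
  t = 2.0000: CF_t = 18.000000, DF = 0.904185, PV = 16.275332
  t = 2.5000: CF_t = 18.000000, DF = 0.881702, PV = 15.870631
  t = 3.0000: CF_t = 18.000000, DF = 0.859777, PV = 15.475993
  t = 3.5000: CF_t = 18.000000, DF = 0.838398, PV = 15.091168
  t = 4.0000: CF_t = 18.000000, DF = 0.817551, PV = 14.715912
  t = 4.5000: CF_t = 18.000000, DF = 0.797222, PV = 14.349987
  t = 5.0000: CF_t = 1018.000000, DF = 0.777398, PV = 791.391044
Price P = sum_t PV_t = 934.528789
Convexity numerator sum_t t*(t + 1/m) * CF_t / (1+y/m)^(m*t + 2):
  t = 0.5000: term = 8.345176
  t = 1.0000: term = 24.412997
  t = 1.5000: term = 47.611892
  t = 2.0000: term = 77.379964
  t = 2.5000: term = 113.183760
  t = 3.0000: term = 154.517078
  t = 3.5000: term = 200.899825
  t = 4.0000: term = 251.876914
  t = 4.5000: term = 307.017203
  t = 5.0000: term = 20694.383614
Convexity = (1/P) * sum = 21879.628422 / 934.528789 = 23.412471


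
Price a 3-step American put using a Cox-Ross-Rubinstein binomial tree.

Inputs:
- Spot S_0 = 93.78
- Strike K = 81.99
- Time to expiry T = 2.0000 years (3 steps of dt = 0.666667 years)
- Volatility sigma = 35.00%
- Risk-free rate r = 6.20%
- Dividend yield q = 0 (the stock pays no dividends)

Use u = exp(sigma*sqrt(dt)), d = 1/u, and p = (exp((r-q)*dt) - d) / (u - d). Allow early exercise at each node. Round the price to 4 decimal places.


Answer: Price = V(0,0) = 9.1679

Derivation:
dt = T/N = 0.666667
u = exp(sigma*sqrt(dt)) = 1.330791; d = 1/u = 0.751433
p = (exp((r-q)*dt) - d) / (u - d) = 0.501877
Discount per step: exp(-r*dt) = 0.959509
Stock lattice S(k, i) with i counting down-moves:
  k=0: S(0,0) = 93.7800
  k=1: S(1,0) = 124.8016; S(1,1) = 70.4693
  k=2: S(2,0) = 166.0849; S(2,1) = 93.7800; S(2,2) = 52.9530
  k=3: S(3,0) = 221.0244; S(3,1) = 124.8016; S(3,2) = 70.4693; S(3,3) = 39.7906
Terminal payoffs V(N, i) = max(K - S_T, 0):
  V(3,0) = 0.000000; V(3,1) = 0.000000; V(3,2) = 11.520654; V(3,3) = 42.199420
Backward induction: V(k, i) = exp(-r*dt) * [p * V(k+1, i) + (1-p) * V(k+1, i+1)]; then take max(V_cont, immediate exercise) for American.
  V(2,0) = exp(-r*dt) * [p*0.000000 + (1-p)*0.000000] = 0.000000; exercise = 0.000000; V(2,0) = max -> 0.000000
  V(2,1) = exp(-r*dt) * [p*0.000000 + (1-p)*11.520654] = 5.506338; exercise = 0.000000; V(2,1) = max -> 5.506338
  V(2,2) = exp(-r*dt) * [p*11.520654 + (1-p)*42.199420] = 25.717201; exercise = 29.037038; V(2,2) = max -> 29.037038
  V(1,0) = exp(-r*dt) * [p*0.000000 + (1-p)*5.506338] = 2.631774; exercise = 0.000000; V(1,0) = max -> 2.631774
  V(1,1) = exp(-r*dt) * [p*5.506338 + (1-p)*29.037038] = 16.529965; exercise = 11.520654; V(1,1) = max -> 16.529965
  V(0,0) = exp(-r*dt) * [p*2.631774 + (1-p)*16.529965] = 9.167902; exercise = 0.000000; V(0,0) = max -> 9.167902


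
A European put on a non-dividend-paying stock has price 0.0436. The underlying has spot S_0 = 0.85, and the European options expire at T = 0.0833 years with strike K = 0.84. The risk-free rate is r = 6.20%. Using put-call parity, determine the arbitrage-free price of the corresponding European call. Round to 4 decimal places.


Put-call parity: C - P = S_0 * exp(-qT) - K * exp(-rT).
S_0 * exp(-qT) = 0.8500 * 1.00000000 = 0.85000000
K * exp(-rT) = 0.8400 * 0.99484871 = 0.83567292
C = P + S*exp(-qT) - K*exp(-rT)
C = 0.0436 + 0.85000000 - 0.83567292 = 0.0579

Answer: Call price = 0.0579


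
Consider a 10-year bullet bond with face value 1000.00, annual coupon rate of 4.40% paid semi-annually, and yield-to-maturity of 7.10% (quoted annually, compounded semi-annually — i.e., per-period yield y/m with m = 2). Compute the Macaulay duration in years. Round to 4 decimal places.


Coupon per period c = face * coupon_rate / m = 22.000000
Periods per year m = 2; per-period yield y/m = 0.035500
Number of cashflows N = 20
Cashflows (t years, CF_t, discount factor 1/(1+y/m)^(m*t), PV):
  t = 0.5000: CF_t = 22.000000, DF = 0.965717, PV = 21.245775
  t = 1.0000: CF_t = 22.000000, DF = 0.932609, PV = 20.517407
  t = 1.5000: CF_t = 22.000000, DF = 0.900637, PV = 19.814010
  t = 2.0000: CF_t = 22.000000, DF = 0.869760, PV = 19.134727
  t = 2.5000: CF_t = 22.000000, DF = 0.839942, PV = 18.478732
  t = 3.0000: CF_t = 22.000000, DF = 0.811147, PV = 17.845226
  t = 3.5000: CF_t = 22.000000, DF = 0.783338, PV = 17.233439
  t = 4.0000: CF_t = 22.000000, DF = 0.756483, PV = 16.642626
  t = 4.5000: CF_t = 22.000000, DF = 0.730549, PV = 16.072068
  t = 5.0000: CF_t = 22.000000, DF = 0.705503, PV = 15.521070
  t = 5.5000: CF_t = 22.000000, DF = 0.681316, PV = 14.988962
  t = 6.0000: CF_t = 22.000000, DF = 0.657959, PV = 14.475096
  t = 6.5000: CF_t = 22.000000, DF = 0.635402, PV = 13.978847
  t = 7.0000: CF_t = 22.000000, DF = 0.613619, PV = 13.499610
  t = 7.5000: CF_t = 22.000000, DF = 0.592582, PV = 13.036804
  t = 8.0000: CF_t = 22.000000, DF = 0.572267, PV = 12.589864
  t = 8.5000: CF_t = 22.000000, DF = 0.552648, PV = 12.158246
  t = 9.0000: CF_t = 22.000000, DF = 0.533701, PV = 11.741425
  t = 9.5000: CF_t = 22.000000, DF = 0.515404, PV = 11.338895
  t = 10.0000: CF_t = 1022.000000, DF = 0.497735, PV = 508.684883
Price P = sum_t PV_t = 808.997710
Macaulay numerator sum_t t * PV_t:
  t * PV_t at t = 0.5000: 10.622887
  t * PV_t at t = 1.0000: 20.517407
  t * PV_t at t = 1.5000: 29.721015
  t * PV_t at t = 2.0000: 38.269454
  t * PV_t at t = 2.5000: 46.196830
  t * PV_t at t = 3.0000: 53.535679
  t * PV_t at t = 3.5000: 60.317037
  t * PV_t at t = 4.0000: 66.570504
  t * PV_t at t = 4.5000: 72.324304
  t * PV_t at t = 5.0000: 77.605348
  t * PV_t at t = 5.5000: 82.439288
  t * PV_t at t = 6.0000: 86.850574
  t * PV_t at t = 6.5000: 90.862503
  t * PV_t at t = 7.0000: 94.497273
  t * PV_t at t = 7.5000: 97.776029
  t * PV_t at t = 8.0000: 100.718910
  t * PV_t at t = 8.5000: 103.345091
  t * PV_t at t = 9.0000: 105.672828
  t * PV_t at t = 9.5000: 107.719499
  t * PV_t at t = 10.0000: 5086.848826
Macaulay duration D = (sum_t t * PV_t) / P = 6432.411288 / 808.997710 = 7.951087

Answer: Macaulay duration = 7.9511 years


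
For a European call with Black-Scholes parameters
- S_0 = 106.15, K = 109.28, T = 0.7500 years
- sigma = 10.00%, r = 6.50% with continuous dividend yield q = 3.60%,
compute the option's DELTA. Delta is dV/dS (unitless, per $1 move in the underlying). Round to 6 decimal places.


d1 = -0.0411097372; d2 = -0.1277122775
phi(d1) = 0.3986053145; exp(-qT) = 0.9733612415; exp(-rT) = 0.9524192047
N(d1) = 0.4836042060
Delta = exp(-qT) * N(d1) = 0.9733612415 * 0.4836042060 = 0.470722

Answer: Delta = 0.470722


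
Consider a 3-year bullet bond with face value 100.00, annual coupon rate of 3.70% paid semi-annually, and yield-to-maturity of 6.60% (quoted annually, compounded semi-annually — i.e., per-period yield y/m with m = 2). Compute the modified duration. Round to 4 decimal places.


Coupon per period c = face * coupon_rate / m = 1.850000
Periods per year m = 2; per-period yield y/m = 0.033000
Number of cashflows N = 6
Cashflows (t years, CF_t, discount factor 1/(1+y/m)^(m*t), PV):
  t = 0.5000: CF_t = 1.850000, DF = 0.968054, PV = 1.790900
  t = 1.0000: CF_t = 1.850000, DF = 0.937129, PV = 1.733689
  t = 1.5000: CF_t = 1.850000, DF = 0.907192, PV = 1.678305
  t = 2.0000: CF_t = 1.850000, DF = 0.878211, PV = 1.624690
  t = 2.5000: CF_t = 1.850000, DF = 0.850156, PV = 1.572788
  t = 3.0000: CF_t = 101.850000, DF = 0.822997, PV = 83.822209
Price P = sum_t PV_t = 92.222580
First compute Macaulay numerator sum_t t * PV_t:
  t * PV_t at t = 0.5000: 0.895450
  t * PV_t at t = 1.0000: 1.733689
  t * PV_t at t = 1.5000: 2.517457
  t * PV_t at t = 2.0000: 3.249380
  t * PV_t at t = 2.5000: 3.931969
  t * PV_t at t = 3.0000: 251.466628
Macaulay duration D = 263.794573 / 92.222580 = 2.860412
Modified duration = D / (1 + y/m) = 2.860412 / (1 + 0.033000) = 2.769034

Answer: Modified duration = 2.7690


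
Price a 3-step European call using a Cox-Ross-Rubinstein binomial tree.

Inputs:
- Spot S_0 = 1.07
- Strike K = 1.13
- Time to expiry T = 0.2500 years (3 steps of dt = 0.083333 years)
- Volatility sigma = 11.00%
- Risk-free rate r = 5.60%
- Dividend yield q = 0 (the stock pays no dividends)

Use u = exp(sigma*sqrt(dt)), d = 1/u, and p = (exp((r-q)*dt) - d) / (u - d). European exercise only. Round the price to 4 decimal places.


Answer: Price = V(0,0) = 0.0084

Derivation:
dt = T/N = 0.083333
u = exp(sigma*sqrt(dt)) = 1.032264; d = 1/u = 0.968745
p = (exp((r-q)*dt) - d) / (u - d) = 0.565702
Discount per step: exp(-r*dt) = 0.995344
Stock lattice S(k, i) with i counting down-moves:
  k=0: S(0,0) = 1.0700
  k=1: S(1,0) = 1.1045; S(1,1) = 1.0366
  k=2: S(2,0) = 1.1402; S(2,1) = 1.0700; S(2,2) = 1.0042
  k=3: S(3,0) = 1.1769; S(3,1) = 1.1045; S(3,2) = 1.0366; S(3,3) = 0.9728
Terminal payoffs V(N, i) = max(S_T - K, 0):
  V(3,0) = 0.046944; V(3,1) = 0.000000; V(3,2) = 0.000000; V(3,3) = 0.000000
Backward induction: V(k, i) = exp(-r*dt) * [p * V(k+1, i) + (1-p) * V(k+1, i+1)].
  V(2,0) = exp(-r*dt) * [p*0.046944 + (1-p)*0.000000] = 0.026433
  V(2,1) = exp(-r*dt) * [p*0.000000 + (1-p)*0.000000] = 0.000000
  V(2,2) = exp(-r*dt) * [p*0.000000 + (1-p)*0.000000] = 0.000000
  V(1,0) = exp(-r*dt) * [p*0.026433 + (1-p)*0.000000] = 0.014883
  V(1,1) = exp(-r*dt) * [p*0.000000 + (1-p)*0.000000] = 0.000000
  V(0,0) = exp(-r*dt) * [p*0.014883 + (1-p)*0.000000] = 0.008380


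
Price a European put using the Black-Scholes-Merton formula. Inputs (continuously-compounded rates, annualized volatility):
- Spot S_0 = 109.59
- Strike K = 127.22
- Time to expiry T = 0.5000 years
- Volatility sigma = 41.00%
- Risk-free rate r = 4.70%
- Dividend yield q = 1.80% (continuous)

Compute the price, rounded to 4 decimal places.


Answer: Price = 22.6583

Derivation:
d1 = (ln(S/K) + (r - q + 0.5*sigma^2) * T) / (sigma * sqrt(T)) = -0.31956653
d2 = d1 - sigma * sqrt(T) = -0.60948031
exp(-rT) = 0.97677397; exp(-qT) = 0.99104038
P = K * exp(-rT) * N(-d2) - S_0 * exp(-qT) * N(-d1)
N(-d1) = 0.62535153; N(-d2) = 0.72889694
P = 127.2200 * 0.97677397 * 0.72889694 - 109.5900 * 0.99104038 * 0.62535153 = 22.6583


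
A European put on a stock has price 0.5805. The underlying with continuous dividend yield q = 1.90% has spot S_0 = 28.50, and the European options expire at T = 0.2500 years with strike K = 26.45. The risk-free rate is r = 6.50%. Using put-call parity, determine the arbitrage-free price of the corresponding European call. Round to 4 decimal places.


Put-call parity: C - P = S_0 * exp(-qT) - K * exp(-rT).
S_0 * exp(-qT) = 28.5000 * 0.99526126 = 28.36494601
K * exp(-rT) = 26.4500 * 0.98388132 = 26.02366089
C = P + S*exp(-qT) - K*exp(-rT)
C = 0.5805 + 28.36494601 - 26.02366089 = 2.9218

Answer: Call price = 2.9218


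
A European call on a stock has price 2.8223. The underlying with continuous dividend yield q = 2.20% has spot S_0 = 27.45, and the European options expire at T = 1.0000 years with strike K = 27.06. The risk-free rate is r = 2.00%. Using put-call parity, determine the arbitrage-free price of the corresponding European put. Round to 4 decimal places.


Answer: Put price = 2.4938

Derivation:
Put-call parity: C - P = S_0 * exp(-qT) - K * exp(-rT).
S_0 * exp(-qT) = 27.4500 * 0.97824024 = 26.85269445
K * exp(-rT) = 27.0600 * 0.98019867 = 26.52417610
P = C - S*exp(-qT) + K*exp(-rT)
P = 2.8223 - 26.85269445 + 26.52417610 = 2.4938


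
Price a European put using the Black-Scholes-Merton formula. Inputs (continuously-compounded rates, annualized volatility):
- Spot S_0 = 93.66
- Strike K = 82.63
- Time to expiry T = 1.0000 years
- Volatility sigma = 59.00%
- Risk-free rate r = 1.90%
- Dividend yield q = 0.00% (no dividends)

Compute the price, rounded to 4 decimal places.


Answer: Price = 14.5619

Derivation:
d1 = (ln(S/K) + (r - q + 0.5*sigma^2) * T) / (sigma * sqrt(T)) = 0.53957355
d2 = d1 - sigma * sqrt(T) = -0.05042645
exp(-rT) = 0.98117936; exp(-qT) = 1.00000000
P = K * exp(-rT) * N(-d2) - S_0 * exp(-qT) * N(-d1)
N(-d1) = 0.29474558; N(-d2) = 0.52010872
P = 82.6300 * 0.98117936 * 0.52010872 - 93.6600 * 1.00000000 * 0.29474558 = 14.5619


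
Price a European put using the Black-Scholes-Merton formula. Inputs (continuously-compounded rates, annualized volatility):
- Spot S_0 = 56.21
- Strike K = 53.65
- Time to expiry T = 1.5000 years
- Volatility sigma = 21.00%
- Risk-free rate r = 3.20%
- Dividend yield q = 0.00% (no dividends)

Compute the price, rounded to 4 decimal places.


d1 = (ln(S/K) + (r - q + 0.5*sigma^2) * T) / (sigma * sqrt(T)) = 0.49646183
d2 = d1 - sigma * sqrt(T) = 0.23926541
exp(-rT) = 0.95313379; exp(-qT) = 1.00000000
P = K * exp(-rT) * N(-d2) - S_0 * exp(-qT) * N(-d1)
N(-d1) = 0.30978430; N(-d2) = 0.40544989
P = 53.6500 * 0.95313379 * 0.40544989 - 56.2100 * 1.00000000 * 0.30978430 = 3.3200

Answer: Price = 3.3200


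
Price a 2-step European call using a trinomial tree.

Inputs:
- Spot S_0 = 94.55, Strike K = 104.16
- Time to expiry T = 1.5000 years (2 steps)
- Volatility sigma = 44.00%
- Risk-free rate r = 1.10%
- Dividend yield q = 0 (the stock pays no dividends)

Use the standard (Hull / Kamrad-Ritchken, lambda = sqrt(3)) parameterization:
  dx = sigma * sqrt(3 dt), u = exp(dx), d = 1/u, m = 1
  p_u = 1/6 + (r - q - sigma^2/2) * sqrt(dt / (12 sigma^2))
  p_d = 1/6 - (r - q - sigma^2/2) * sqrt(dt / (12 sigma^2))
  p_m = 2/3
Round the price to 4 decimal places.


dt = T/N = 0.750000; dx = sigma*sqrt(3*dt) = 0.660000
u = exp(dx) = 1.934792; d = 1/u = 0.516851
p_u = 0.117917, p_m = 0.666667, p_d = 0.215417
Discount per step: exp(-r*dt) = 0.991784
Stock lattice S(k, j) with j the centered position index:
  k=0: S(0,+0) = 94.5500
  k=1: S(1,-1) = 48.8683; S(1,+0) = 94.5500; S(1,+1) = 182.9346
  k=2: S(2,-2) = 25.2576; S(2,-1) = 48.8683; S(2,+0) = 94.5500; S(2,+1) = 182.9346; S(2,+2) = 353.9405
Terminal payoffs V(N, j) = max(S_T - K, 0):
  V(2,-2) = 0.000000; V(2,-1) = 0.000000; V(2,+0) = 0.000000; V(2,+1) = 78.774615; V(2,+2) = 249.780491
Backward induction: V(k, j) = exp(-r*dt) * [p_u * V(k+1, j+1) + p_m * V(k+1, j) + p_d * V(k+1, j-1)]
  V(1,-1) = exp(-r*dt) * [p_u*0.000000 + p_m*0.000000 + p_d*0.000000] = 0.000000
  V(1,+0) = exp(-r*dt) * [p_u*78.774615 + p_m*0.000000 + p_d*0.000000] = 9.212522
  V(1,+1) = exp(-r*dt) * [p_u*249.780491 + p_m*78.774615 + p_d*0.000000] = 81.296225
  V(0,+0) = exp(-r*dt) * [p_u*81.296225 + p_m*9.212522 + p_d*0.000000] = 15.598640

Answer: Price = V(0,0) = 15.5986


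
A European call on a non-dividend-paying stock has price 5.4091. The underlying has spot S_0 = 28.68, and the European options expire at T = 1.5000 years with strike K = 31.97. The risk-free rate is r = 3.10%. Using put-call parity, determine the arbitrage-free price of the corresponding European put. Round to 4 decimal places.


Put-call parity: C - P = S_0 * exp(-qT) - K * exp(-rT).
S_0 * exp(-qT) = 28.6800 * 1.00000000 = 28.68000000
K * exp(-rT) = 31.9700 * 0.95456456 = 30.51742900
P = C - S*exp(-qT) + K*exp(-rT)
P = 5.4091 - 28.68000000 + 30.51742900 = 7.2465

Answer: Put price = 7.2465


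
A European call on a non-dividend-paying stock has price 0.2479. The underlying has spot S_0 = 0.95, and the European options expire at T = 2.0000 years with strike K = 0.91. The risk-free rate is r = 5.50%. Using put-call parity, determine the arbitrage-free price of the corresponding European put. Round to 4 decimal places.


Put-call parity: C - P = S_0 * exp(-qT) - K * exp(-rT).
S_0 * exp(-qT) = 0.9500 * 1.00000000 = 0.95000000
K * exp(-rT) = 0.9100 * 0.89583414 = 0.81520906
P = C - S*exp(-qT) + K*exp(-rT)
P = 0.2479 - 0.95000000 + 0.81520906 = 0.1131

Answer: Put price = 0.1131


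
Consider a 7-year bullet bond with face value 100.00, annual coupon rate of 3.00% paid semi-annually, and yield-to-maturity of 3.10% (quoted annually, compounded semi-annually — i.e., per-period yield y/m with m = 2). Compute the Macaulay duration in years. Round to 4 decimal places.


Answer: Macaulay duration = 6.3633 years

Derivation:
Coupon per period c = face * coupon_rate / m = 1.500000
Periods per year m = 2; per-period yield y/m = 0.015500
Number of cashflows N = 14
Cashflows (t years, CF_t, discount factor 1/(1+y/m)^(m*t), PV):
  t = 0.5000: CF_t = 1.500000, DF = 0.984737, PV = 1.477105
  t = 1.0000: CF_t = 1.500000, DF = 0.969706, PV = 1.454559
  t = 1.5000: CF_t = 1.500000, DF = 0.954905, PV = 1.432358
  t = 2.0000: CF_t = 1.500000, DF = 0.940330, PV = 1.410495
  t = 2.5000: CF_t = 1.500000, DF = 0.925977, PV = 1.388966
  t = 3.0000: CF_t = 1.500000, DF = 0.911844, PV = 1.367766
  t = 3.5000: CF_t = 1.500000, DF = 0.897926, PV = 1.346889
  t = 4.0000: CF_t = 1.500000, DF = 0.884220, PV = 1.326331
  t = 4.5000: CF_t = 1.500000, DF = 0.870724, PV = 1.306086
  t = 5.0000: CF_t = 1.500000, DF = 0.857434, PV = 1.286151
  t = 5.5000: CF_t = 1.500000, DF = 0.844347, PV = 1.266520
  t = 6.0000: CF_t = 1.500000, DF = 0.831459, PV = 1.247189
  t = 6.5000: CF_t = 1.500000, DF = 0.818768, PV = 1.228152
  t = 7.0000: CF_t = 101.500000, DF = 0.806271, PV = 81.836501
Price P = sum_t PV_t = 99.375068
Macaulay numerator sum_t t * PV_t:
  t * PV_t at t = 0.5000: 0.738552
  t * PV_t at t = 1.0000: 1.454559
  t * PV_t at t = 1.5000: 2.148536
  t * PV_t at t = 2.0000: 2.820990
  t * PV_t at t = 2.5000: 3.472415
  t * PV_t at t = 3.0000: 4.103297
  t * PV_t at t = 3.5000: 4.714111
  t * PV_t at t = 4.0000: 5.305323
  t * PV_t at t = 4.5000: 5.877389
  t * PV_t at t = 5.0000: 6.430755
  t * PV_t at t = 5.5000: 6.965860
  t * PV_t at t = 6.0000: 7.483131
  t * PV_t at t = 6.5000: 7.982989
  t * PV_t at t = 7.0000: 572.855509
Macaulay duration D = (sum_t t * PV_t) / P = 632.353418 / 99.375068 = 6.363301


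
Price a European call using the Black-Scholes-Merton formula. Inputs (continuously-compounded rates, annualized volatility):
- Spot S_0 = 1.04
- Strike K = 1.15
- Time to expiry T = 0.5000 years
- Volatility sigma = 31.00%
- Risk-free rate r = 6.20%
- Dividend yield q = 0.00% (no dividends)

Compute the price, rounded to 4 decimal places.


Answer: Price = 0.0613

Derivation:
d1 = (ln(S/K) + (r - q + 0.5*sigma^2) * T) / (sigma * sqrt(T)) = -0.20764409
d2 = d1 - sigma * sqrt(T) = -0.42684719
exp(-rT) = 0.96947557; exp(-qT) = 1.00000000
C = S_0 * exp(-qT) * N(d1) - K * exp(-rT) * N(d2)
N(d1) = 0.41775344; N(d2) = 0.33474531
C = 1.0400 * 1.00000000 * 0.41775344 - 1.1500 * 0.96947557 * 0.33474531 = 0.0613


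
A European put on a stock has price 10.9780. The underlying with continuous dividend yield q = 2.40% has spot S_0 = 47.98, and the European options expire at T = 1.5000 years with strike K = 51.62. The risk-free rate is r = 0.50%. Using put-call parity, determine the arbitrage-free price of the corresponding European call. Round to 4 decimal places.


Answer: Call price = 6.0271

Derivation:
Put-call parity: C - P = S_0 * exp(-qT) - K * exp(-rT).
S_0 * exp(-qT) = 47.9800 * 0.96464029 = 46.28344128
K * exp(-rT) = 51.6200 * 0.99252805 = 51.23429819
C = P + S*exp(-qT) - K*exp(-rT)
C = 10.9780 + 46.28344128 - 51.23429819 = 6.0271
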